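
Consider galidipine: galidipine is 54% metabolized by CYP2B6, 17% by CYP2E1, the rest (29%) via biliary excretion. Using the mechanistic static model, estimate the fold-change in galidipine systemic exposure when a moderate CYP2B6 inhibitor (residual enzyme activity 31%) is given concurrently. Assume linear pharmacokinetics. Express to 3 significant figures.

1.59

The CYP2B6 pathway (54% of clearance) is reduced to 0.31× activity: 0.54 × 0.31 = 0.1674.
CYP2E1 (17%) and the residual 29% are unaffected.
Relative clearance = 0.1674 + 0.17 + 0.29 = 0.6274.
Systemic exposure ratio = CL_old/CL_new = 1 / 0.6274 = 1.59.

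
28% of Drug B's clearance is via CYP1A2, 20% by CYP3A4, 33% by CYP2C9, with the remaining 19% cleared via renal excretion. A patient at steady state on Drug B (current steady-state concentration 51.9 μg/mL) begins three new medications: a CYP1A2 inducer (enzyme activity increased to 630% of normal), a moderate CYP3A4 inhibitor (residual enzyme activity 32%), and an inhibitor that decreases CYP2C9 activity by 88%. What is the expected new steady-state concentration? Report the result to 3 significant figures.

CYP1A2: 0.28 × 6.3 = 1.764
CYP3A4: 0.2 × 0.32 = 0.064
CYP2C9: 0.33 × 0.12 = 0.0396
Other: 0.19 (unchanged)
Relative clearance = 1.764 + 0.064 + 0.0396 + 0.19 = 2.0576.
Dividing the baseline by the relative clearance: 51.9 / 2.0576 = 25.2 μg/mL.

25.2 μg/mL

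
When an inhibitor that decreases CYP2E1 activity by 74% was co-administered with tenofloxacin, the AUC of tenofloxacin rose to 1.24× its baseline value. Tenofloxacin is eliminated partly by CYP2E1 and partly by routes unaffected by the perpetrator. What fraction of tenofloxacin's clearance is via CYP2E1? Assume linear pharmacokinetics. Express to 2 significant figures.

Call the CYP2E1 fraction fm. After the interaction, CL_new/CL_old = fm × 0.26 + (1 − fm).
AUC ratio = 1 / (new CL fraction), so new CL fraction = 1 / 1.24 = 0.8065.
fm × 0.26 + 1 − fm = 0.8065  ⇒  fm × (0.26 − 1) = −0.1935  ⇒  fm = 0.26.

0.26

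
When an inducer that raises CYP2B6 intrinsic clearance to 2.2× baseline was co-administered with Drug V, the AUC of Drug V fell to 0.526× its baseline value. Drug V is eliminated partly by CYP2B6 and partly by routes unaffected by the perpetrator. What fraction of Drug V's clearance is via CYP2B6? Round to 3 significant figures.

0.751

CL'/CL = 1 / 0.526 = 1.901
2.2·fm + (1 − fm) = 1.901
fm = (1.901 − 1) / (2.2 − 1) = 0.751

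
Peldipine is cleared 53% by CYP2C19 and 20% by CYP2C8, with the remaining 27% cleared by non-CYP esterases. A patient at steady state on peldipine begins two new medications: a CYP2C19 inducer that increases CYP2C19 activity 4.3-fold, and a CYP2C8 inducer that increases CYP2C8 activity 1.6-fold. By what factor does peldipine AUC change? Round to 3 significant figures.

CYP2C19: 0.53 × 4.3 = 2.279
CYP2C8: 0.2 × 1.6 = 0.32
Other: 0.27 (unchanged)
New clearance relative to baseline: 2.279 + 0.32 + 0.27 = 2.869.
Because AUC varies inversely with clearance, the combined effect is 1 / 2.869 = 0.349.

0.349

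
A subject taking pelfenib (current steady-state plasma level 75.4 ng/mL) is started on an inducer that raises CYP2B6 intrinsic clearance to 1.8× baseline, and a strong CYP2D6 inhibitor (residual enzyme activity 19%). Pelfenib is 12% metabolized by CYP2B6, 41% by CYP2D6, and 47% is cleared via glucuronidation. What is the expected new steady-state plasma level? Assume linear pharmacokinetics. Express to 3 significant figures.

98.7 ng/mL

The CYP2B6 pathway (12% of clearance) is boosted to 1.8× activity: 0.12 × 1.8 = 0.216.
The CYP2D6 pathway (41% of clearance) falls to 0.19× activity: 0.41 × 0.19 = 0.0779.
Non-CYP routes (47%) are unchanged.
CL_new/CL_old = 0.216 + 0.0779 + 0.47 = 0.7639.
Dividing the baseline by the relative clearance: 75.4 / 0.7639 = 98.7 ng/mL.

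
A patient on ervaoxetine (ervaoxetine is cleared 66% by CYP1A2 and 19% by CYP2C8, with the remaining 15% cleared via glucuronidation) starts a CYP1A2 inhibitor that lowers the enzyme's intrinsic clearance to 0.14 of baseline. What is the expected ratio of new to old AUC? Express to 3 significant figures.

2.31

CYP1A2: 0.66 × 0.14 = 0.0924
CYP2C8: 0.19 (unchanged)
Other: 0.15 (unchanged)
New clearance relative to baseline: 0.0924 + 0.19 + 0.15 = 0.4324.
AUC is inversely proportional to clearance, so the fold-change is 1 / 0.4324 = 2.31.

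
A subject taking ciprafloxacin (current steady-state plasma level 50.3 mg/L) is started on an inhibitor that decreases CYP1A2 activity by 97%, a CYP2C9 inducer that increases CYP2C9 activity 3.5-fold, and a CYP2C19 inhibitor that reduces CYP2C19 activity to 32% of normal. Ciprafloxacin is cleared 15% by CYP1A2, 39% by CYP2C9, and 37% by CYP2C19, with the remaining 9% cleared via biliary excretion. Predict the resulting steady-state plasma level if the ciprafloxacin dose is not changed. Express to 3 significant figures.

31.9 mg/L

The CYP1A2 pathway (15% of clearance) is reduced to 0.03× activity: 0.15 × 0.03 = 0.0045.
The CYP2C9 pathway (39% of clearance) rises to 3.5× activity: 0.39 × 3.5 = 1.365.
The CYP2C19 pathway (37% of clearance) falls to 0.32× activity: 0.37 × 0.32 = 0.1184.
Non-CYP routes (9%) are unchanged.
Relative clearance = 0.0045 + 1.365 + 0.1184 + 0.09 = 1.5779.
Dividing the baseline by the relative clearance: 50.3 / 1.5779 = 31.9 mg/L.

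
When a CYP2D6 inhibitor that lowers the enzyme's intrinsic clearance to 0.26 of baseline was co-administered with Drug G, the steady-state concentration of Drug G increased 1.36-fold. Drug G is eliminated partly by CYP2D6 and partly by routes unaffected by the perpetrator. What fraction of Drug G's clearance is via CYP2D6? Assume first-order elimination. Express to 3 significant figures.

Call the CYP2D6 fraction fm. After the interaction, CL_new/CL_old = fm × 0.26 + (1 − fm).
Steady-state concentration ratio = 1 / (new CL fraction), so new CL fraction = 1 / 1.36 = 0.7353.
fm × 0.26 + 1 − fm = 0.7353  ⇒  fm × (0.26 − 1) = −0.2647  ⇒  fm = 0.358.

0.358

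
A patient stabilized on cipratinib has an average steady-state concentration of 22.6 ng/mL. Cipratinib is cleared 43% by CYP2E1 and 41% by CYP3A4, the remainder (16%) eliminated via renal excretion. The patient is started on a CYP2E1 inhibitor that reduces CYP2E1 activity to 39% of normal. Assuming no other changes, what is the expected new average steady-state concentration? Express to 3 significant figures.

30.6 ng/mL

The CYP2E1 pathway (43% of clearance) drops to 0.39× activity: 0.43 × 0.39 = 0.1677.
CYP3A4 (41%) and the residual 16% are unaffected.
CL_new/CL_old = 0.1677 + 0.41 + 0.16 = 0.7377.
With dosing unchanged, average steady-state concentration scales as 1/CL: 22.6 / 0.7377 = 30.6 ng/mL.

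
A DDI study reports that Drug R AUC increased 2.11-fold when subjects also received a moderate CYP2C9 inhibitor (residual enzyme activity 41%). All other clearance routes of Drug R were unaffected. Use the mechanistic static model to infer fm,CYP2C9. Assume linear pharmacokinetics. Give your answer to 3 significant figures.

Let x = fm,CYP2C9. Because AUC ∝ 1/CL, relative clearance fell to 1/2.11 = 0.4739.
Only the CYP2C9 route changed, so 0.4739 = x·0.41 + (1 − x), giving x = 0.892.

0.892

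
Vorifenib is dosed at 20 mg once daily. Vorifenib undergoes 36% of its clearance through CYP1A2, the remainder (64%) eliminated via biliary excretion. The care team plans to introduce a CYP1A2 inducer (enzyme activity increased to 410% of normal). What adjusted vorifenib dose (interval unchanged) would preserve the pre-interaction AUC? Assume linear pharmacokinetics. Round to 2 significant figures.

42 mg

The CYP1A2 pathway (36% of clearance) rises to 4.1× activity: 0.36 × 4.1 = 1.476.
The remaining 64% of clearance is unaffected.
CL_new/CL_old = 1.476 + 0.64 = 2.116.
To maintain the same steady-state level, dose must scale with clearance: new dose = 20 × 2.116 = 42 mg.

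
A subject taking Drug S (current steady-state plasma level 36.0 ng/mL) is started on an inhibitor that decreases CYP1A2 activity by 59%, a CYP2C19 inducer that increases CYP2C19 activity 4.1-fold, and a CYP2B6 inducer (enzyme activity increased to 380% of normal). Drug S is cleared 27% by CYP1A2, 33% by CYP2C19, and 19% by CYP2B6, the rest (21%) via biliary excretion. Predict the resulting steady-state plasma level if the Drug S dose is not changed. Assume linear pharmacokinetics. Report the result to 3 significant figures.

The CYP1A2 pathway (27% of clearance) falls to 0.41× activity: 0.27 × 0.41 = 0.1107.
The CYP2C19 pathway (33% of clearance) increases to 4.1× activity: 0.33 × 4.1 = 1.353.
The CYP2B6 pathway (19% of clearance) rises to 3.8× activity: 0.19 × 3.8 = 0.722.
The remaining 21% of clearance is unaffected.
CL_new/CL_old = 0.1107 + 1.353 + 0.722 + 0.21 = 2.3957.
Dividing the baseline by the relative clearance: 36.0 / 2.3957 = 15.0 ng/mL.

15.0 ng/mL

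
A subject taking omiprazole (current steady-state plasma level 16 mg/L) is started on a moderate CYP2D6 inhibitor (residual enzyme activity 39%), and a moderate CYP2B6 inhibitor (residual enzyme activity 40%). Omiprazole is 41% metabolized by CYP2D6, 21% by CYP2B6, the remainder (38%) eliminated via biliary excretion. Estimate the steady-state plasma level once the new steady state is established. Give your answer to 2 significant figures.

26 mg/L

The CYP2D6 pathway (41% of clearance) drops to 0.39× activity: 0.41 × 0.39 = 0.1599.
The CYP2B6 pathway (21% of clearance) is reduced to 0.4× activity: 0.21 × 0.4 = 0.084.
The remaining 38% of clearance is unaffected.
New clearance relative to baseline: 0.1599 + 0.084 + 0.38 = 0.6239.
Steady-state plasma level ∝ 1/CL: new value = 16 / 0.6239 = 26 mg/L.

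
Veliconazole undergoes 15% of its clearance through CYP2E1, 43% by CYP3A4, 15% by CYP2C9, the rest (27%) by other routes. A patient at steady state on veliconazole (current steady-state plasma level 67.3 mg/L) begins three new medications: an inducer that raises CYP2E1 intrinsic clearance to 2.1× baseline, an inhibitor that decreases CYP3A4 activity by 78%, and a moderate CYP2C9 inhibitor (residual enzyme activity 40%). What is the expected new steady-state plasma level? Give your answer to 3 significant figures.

CYP2E1: 0.15 × 2.1 = 0.315
CYP3A4: 0.43 × 0.22 = 0.0946
CYP2C9: 0.15 × 0.4 = 0.06
Other: 0.27 (unchanged)
Relative clearance = 0.315 + 0.0946 + 0.06 + 0.27 = 0.7396.
New steady-state plasma level = 67.3 / 0.7396 = 91.0 mg/L (concentration scales inversely with clearance).

91.0 mg/L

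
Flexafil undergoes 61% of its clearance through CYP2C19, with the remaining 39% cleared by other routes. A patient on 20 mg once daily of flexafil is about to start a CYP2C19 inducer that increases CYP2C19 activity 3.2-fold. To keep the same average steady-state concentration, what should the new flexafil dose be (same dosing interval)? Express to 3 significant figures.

The CYP2C19 pathway (61% of clearance) increases to 3.2× activity: 0.61 × 3.2 = 1.952.
The remaining 39% of clearance is unaffected.
New clearance relative to baseline: 1.952 + 0.39 = 2.342.
Css,avg = (dose rate)/CL, so holding Css fixed requires dose ∝ CL: 20 × 2.342 = 46.8 mg.

46.8 mg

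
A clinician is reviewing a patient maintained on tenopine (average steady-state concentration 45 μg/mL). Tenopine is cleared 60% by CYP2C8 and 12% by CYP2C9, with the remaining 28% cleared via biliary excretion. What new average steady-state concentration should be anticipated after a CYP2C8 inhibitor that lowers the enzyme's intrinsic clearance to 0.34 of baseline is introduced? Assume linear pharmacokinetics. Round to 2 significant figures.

The CYP2C8 pathway (60% of clearance) falls to 0.34× activity: 0.6 × 0.34 = 0.204.
CYP2C9 (12%) and the residual 28% are unaffected.
New clearance relative to baseline: 0.204 + 0.12 + 0.28 = 0.604.
With dosing unchanged, average steady-state concentration scales as 1/CL: 45 / 0.604 = 75 μg/mL.

75 μg/mL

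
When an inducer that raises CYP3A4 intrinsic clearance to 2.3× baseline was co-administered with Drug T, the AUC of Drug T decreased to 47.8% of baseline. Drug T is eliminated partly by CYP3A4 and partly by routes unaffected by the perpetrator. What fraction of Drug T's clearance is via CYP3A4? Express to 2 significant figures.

0.84

Write x for the fraction cleared via CYP3A4. The observed AUC change means clearance rose to 1/0.478 = 2.092 of baseline.
Setting x·2.3 + (1 − x) = 2.092 and solving: x = (2.092 − 1)/(2.3 − 1) = 0.84.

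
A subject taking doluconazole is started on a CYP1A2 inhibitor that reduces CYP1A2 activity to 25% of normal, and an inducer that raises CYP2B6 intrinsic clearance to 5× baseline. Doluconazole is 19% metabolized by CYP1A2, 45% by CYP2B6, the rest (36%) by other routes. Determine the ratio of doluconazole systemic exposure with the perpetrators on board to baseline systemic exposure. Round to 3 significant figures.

CYP1A2: 0.19 × 0.25 = 0.0475
CYP2B6: 0.45 × 5 = 2.25
Other: 0.36 (unchanged)
Relative clearance = 0.0475 + 2.25 + 0.36 = 2.6575.
Net systemic exposure ratio = 1 / 2.6575 = 0.376.

0.376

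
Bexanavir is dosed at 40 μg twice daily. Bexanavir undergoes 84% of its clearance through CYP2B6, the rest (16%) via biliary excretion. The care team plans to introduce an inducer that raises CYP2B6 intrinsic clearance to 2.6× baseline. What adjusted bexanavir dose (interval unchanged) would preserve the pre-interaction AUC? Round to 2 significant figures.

The CYP2B6 pathway (84% of clearance) is boosted to 2.6× activity: 0.84 × 2.6 = 2.184.
Non-CYP routes (16%) are unchanged.
Relative clearance = 2.184 + 0.16 = 2.344.
To maintain the same steady-state level, dose must scale with clearance: new dose = 40 × 2.344 = 94 μg.

94 μg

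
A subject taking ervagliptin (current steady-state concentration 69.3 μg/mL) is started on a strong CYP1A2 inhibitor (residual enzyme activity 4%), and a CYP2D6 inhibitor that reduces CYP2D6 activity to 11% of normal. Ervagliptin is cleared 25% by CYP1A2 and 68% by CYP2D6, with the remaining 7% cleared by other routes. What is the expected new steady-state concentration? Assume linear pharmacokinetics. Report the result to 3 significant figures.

The CYP1A2 pathway (25% of clearance) is reduced to 0.04× activity: 0.25 × 0.04 = 0.01.
The CYP2D6 pathway (68% of clearance) falls to 0.11× activity: 0.68 × 0.11 = 0.0748.
Non-CYP routes (7%) are unchanged.
Relative clearance = 0.01 + 0.0748 + 0.07 = 0.1548.
Dividing the baseline by the relative clearance: 69.3 / 0.1548 = 448 μg/mL.

448 μg/mL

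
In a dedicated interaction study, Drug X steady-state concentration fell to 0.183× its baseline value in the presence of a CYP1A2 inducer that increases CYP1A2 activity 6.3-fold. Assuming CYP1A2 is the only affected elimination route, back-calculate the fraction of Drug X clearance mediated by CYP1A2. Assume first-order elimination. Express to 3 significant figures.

0.842

CL'/CL = 1 / 0.183 = 5.464
6.3·fm + (1 − fm) = 5.464
fm = (5.464 − 1) / (6.3 − 1) = 0.842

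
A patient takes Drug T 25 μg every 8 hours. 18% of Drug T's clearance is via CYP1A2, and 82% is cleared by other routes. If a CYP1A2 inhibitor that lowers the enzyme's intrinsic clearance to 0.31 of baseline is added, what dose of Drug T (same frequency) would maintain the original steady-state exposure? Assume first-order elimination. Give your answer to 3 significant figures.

21.9 μg

CYP1A2: 0.18 × 0.31 = 0.0558
Other: 0.82 (unchanged)
Relative clearance = 0.0558 + 0.82 = 0.8758.
Css,avg = (dose rate)/CL, so holding Css fixed requires dose ∝ CL: 25 × 0.8758 = 21.9 μg.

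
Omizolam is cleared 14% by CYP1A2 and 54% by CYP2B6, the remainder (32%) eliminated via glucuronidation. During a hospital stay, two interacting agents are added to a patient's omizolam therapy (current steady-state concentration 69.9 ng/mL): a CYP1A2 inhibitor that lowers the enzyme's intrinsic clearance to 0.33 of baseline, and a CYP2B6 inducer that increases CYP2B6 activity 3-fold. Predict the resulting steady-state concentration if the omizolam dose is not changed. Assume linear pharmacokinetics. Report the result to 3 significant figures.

The CYP1A2 pathway (14% of clearance) is reduced to 0.33× activity: 0.14 × 0.33 = 0.0462.
The CYP2B6 pathway (54% of clearance) rises to 3× activity: 0.54 × 3 = 1.62.
The remaining 32% of clearance is unaffected.
Relative clearance = 0.0462 + 1.62 + 0.32 = 1.9862.
New steady-state concentration = 69.9 / 1.9862 = 35.2 ng/mL (concentration scales inversely with clearance).

35.2 ng/mL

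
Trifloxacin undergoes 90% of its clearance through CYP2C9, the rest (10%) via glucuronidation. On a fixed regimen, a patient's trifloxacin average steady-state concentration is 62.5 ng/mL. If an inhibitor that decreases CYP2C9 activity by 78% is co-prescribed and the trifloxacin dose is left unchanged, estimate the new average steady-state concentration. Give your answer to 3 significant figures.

The CYP2C9 pathway (90% of clearance) falls to 0.22× activity: 0.9 × 0.22 = 0.198.
Non-CYP routes (10%) are unchanged.
CL_new/CL_old = 0.198 + 0.1 = 0.298.
Average steady-state concentration ∝ 1/CL, so new value = 62.5 / 0.298 = 210 ng/mL.

210 ng/mL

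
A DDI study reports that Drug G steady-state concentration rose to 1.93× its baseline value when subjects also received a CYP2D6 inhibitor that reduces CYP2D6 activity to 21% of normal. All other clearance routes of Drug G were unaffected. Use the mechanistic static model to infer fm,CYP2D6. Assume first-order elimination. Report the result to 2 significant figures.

0.61

CL'/CL = 1 / 1.93 = 0.5181
0.21·fm + (1 − fm) = 0.5181
fm = (0.5181 − 1) / (0.21 − 1) = 0.61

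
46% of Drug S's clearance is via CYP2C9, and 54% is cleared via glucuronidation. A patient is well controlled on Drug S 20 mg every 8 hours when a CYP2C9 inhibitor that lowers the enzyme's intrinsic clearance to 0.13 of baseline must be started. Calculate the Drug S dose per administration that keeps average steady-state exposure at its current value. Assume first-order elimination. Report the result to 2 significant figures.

The CYP2C9 pathway (46% of clearance) is reduced to 0.13× activity: 0.46 × 0.13 = 0.0598.
Non-CYP routes (54%) are unchanged.
New clearance relative to baseline: 0.0598 + 0.54 = 0.5998.
Css,avg = (dose rate)/CL, so holding Css fixed requires dose ∝ CL: 20 × 0.5998 = 12 mg.

12 mg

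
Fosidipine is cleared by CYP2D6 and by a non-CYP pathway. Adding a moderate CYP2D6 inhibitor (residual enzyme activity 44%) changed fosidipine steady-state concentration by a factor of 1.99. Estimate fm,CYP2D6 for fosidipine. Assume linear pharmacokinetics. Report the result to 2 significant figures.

0.89

Let fm be the CYP2D6 fraction. New clearance relative to baseline = fm × 0.44 + (1 − fm).
Steady-state concentration ratio = 1 / (new CL fraction), so new CL fraction = 1 / 1.99 = 0.5025.
fm × 0.44 + 1 − fm = 0.5025  ⇒  fm × (0.44 − 1) = −0.4975  ⇒  fm = 0.89.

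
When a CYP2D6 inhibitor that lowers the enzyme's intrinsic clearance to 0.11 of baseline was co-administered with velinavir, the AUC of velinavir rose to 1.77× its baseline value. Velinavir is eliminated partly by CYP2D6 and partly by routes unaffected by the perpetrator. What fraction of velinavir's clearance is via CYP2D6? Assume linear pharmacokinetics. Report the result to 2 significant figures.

Write x for the fraction cleared via CYP2D6. The observed AUC change means clearance fell to 1/1.77 = 0.565 of baseline.
Only the CYP2D6 route changed, so 0.565 = x·0.11 + (1 − x), giving x = 0.49.

0.49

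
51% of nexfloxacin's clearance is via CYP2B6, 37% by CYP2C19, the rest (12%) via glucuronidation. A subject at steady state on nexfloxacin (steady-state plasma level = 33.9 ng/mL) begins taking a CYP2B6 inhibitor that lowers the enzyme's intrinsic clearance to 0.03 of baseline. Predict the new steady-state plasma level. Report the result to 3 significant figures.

CYP2B6: 0.51 × 0.03 = 0.0153
CYP2C19: 0.37 (unchanged)
Other: 0.12 (unchanged)
Relative clearance = 0.0153 + 0.37 + 0.12 = 0.5053.
New steady-state plasma level = baseline ÷ relative clearance = 33.9 / 0.5053 = 67.1 ng/mL.

67.1 ng/mL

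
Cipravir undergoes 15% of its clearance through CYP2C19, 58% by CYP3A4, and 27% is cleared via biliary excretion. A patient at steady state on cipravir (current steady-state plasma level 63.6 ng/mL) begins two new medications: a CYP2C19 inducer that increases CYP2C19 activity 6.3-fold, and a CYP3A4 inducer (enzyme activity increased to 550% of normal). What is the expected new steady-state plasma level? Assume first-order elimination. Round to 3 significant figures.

14.4 ng/mL

CYP2C19: 0.15 × 6.3 = 0.945
CYP3A4: 0.58 × 5.5 = 3.19
Other: 0.27 (unchanged)
Relative clearance = 0.945 + 3.19 + 0.27 = 4.405.
New steady-state plasma level = 63.6 / 4.405 = 14.4 ng/mL (concentration scales inversely with clearance).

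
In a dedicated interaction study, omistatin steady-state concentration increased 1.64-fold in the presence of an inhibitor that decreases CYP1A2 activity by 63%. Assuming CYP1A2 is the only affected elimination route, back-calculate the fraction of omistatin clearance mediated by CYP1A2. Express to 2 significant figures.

0.62

CL'/CL = 1 / 1.64 = 0.6098
0.37·fm + (1 − fm) = 0.6098
fm = (0.6098 − 1) / (0.37 − 1) = 0.62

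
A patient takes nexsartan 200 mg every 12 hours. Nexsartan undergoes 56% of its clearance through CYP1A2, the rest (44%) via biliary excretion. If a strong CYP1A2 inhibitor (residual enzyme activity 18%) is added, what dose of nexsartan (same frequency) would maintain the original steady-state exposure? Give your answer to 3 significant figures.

The CYP1A2 pathway (56% of clearance) drops to 0.18× activity: 0.56 × 0.18 = 0.1008.
Non-CYP routes (44%) are unchanged.
CL_new/CL_old = 0.1008 + 0.44 = 0.5408.
Exposure is unchanged when dose changes in proportion to clearance. New dose = 200 mg × 0.5408 = 108 mg.

108 mg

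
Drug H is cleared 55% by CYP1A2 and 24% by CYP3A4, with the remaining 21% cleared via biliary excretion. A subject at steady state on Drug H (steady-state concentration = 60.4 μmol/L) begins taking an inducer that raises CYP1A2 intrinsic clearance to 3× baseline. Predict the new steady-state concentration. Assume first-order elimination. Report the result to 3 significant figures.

28.8 μmol/L

CYP1A2: 0.55 × 3 = 1.65
CYP3A4: 0.24 (unchanged)
Other: 0.21 (unchanged)
Relative clearance = 1.65 + 0.24 + 0.21 = 2.1.
New steady-state concentration = baseline ÷ relative clearance = 60.4 / 2.1 = 28.8 μmol/L.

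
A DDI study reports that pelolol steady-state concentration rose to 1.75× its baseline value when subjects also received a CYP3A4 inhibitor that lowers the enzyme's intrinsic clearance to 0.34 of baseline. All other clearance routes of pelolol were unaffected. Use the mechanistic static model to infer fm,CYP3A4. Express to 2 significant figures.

0.65

CL'/CL = 1 / 1.75 = 0.5714
0.34·fm + (1 − fm) = 0.5714
fm = (0.5714 − 1) / (0.34 − 1) = 0.65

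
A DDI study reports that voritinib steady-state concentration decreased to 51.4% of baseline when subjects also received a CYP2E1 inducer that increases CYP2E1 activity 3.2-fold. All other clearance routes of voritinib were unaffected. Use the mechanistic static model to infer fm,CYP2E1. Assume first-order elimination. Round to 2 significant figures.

0.43

Call the CYP2E1 fraction fm. After the interaction, CL_new/CL_old = fm × 3.2 + (1 − fm).
Steady-state concentration ratio = 1 / (new CL fraction), so new CL fraction = 1 / 0.514 = 1.946.
fm × 3.2 + 1 − fm = 1.946  ⇒  fm × (3.2 − 1) = 0.9455  ⇒  fm = 0.43.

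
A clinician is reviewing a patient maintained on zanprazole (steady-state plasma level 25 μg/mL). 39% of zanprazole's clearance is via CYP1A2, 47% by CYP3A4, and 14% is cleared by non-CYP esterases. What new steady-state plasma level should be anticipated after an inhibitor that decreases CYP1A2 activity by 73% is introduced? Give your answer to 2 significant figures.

35 μg/mL

The CYP1A2 pathway (39% of clearance) falls to 0.27× activity: 0.39 × 0.27 = 0.1053.
CYP3A4 (47%) and the residual 14% are unaffected.
CL_new/CL_old = 0.1053 + 0.47 + 0.14 = 0.7153.
New steady-state plasma level = baseline ÷ relative clearance = 25 / 0.7153 = 35 μg/mL.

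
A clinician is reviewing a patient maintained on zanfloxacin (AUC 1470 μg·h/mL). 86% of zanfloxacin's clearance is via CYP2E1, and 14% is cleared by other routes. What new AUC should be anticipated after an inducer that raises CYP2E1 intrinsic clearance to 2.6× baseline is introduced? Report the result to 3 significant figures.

The CYP2E1 pathway (86% of clearance) is boosted to 2.6× activity: 0.86 × 2.6 = 2.236.
Non-CYP routes (14%) are unchanged.
New clearance relative to baseline: 2.236 + 0.14 = 2.376.
AUC ∝ 1/CL, so new value = 1470 / 2.376 = 619 μg·h/mL.

619 μg·h/mL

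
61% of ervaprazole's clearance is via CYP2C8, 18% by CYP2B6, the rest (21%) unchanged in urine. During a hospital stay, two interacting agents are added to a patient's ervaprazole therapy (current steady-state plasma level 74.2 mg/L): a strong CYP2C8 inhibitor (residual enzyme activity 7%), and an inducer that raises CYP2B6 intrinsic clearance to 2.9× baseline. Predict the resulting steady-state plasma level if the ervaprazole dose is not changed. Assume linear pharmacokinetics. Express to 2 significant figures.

CYP2C8: 0.61 × 0.07 = 0.0427
CYP2B6: 0.18 × 2.9 = 0.522
Other: 0.21 (unchanged)
CL_new/CL_old = 0.0427 + 0.522 + 0.21 = 0.7747.
New steady-state plasma level = 74.2 / 0.7747 = 96 mg/L (concentration scales inversely with clearance).

96 mg/L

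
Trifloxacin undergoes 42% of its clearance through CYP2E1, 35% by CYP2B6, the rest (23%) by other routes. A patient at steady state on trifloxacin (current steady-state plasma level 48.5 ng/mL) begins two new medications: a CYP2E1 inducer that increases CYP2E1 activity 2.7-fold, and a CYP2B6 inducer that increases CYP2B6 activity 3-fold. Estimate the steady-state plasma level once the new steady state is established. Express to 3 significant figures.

CYP2E1: 0.42 × 2.7 = 1.134
CYP2B6: 0.35 × 3 = 1.05
Other: 0.23 (unchanged)
New clearance relative to baseline: 1.134 + 1.05 + 0.23 = 2.414.
Steady-state plasma level ∝ 1/CL: new value = 48.5 / 2.414 = 20.1 ng/mL.

20.1 ng/mL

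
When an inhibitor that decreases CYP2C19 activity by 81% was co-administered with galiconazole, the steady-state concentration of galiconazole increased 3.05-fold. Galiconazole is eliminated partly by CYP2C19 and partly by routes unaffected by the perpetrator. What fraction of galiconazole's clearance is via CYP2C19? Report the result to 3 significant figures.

0.830

Call the CYP2C19 fraction fm. After the interaction, CL_new/CL_old = fm × 0.19 + (1 − fm).
Steady-state concentration ratio = 1 / (new CL fraction), so new CL fraction = 1 / 3.05 = 0.3279.
fm × 0.19 + 1 − fm = 0.3279  ⇒  fm × (0.19 − 1) = −0.6721  ⇒  fm = 0.830.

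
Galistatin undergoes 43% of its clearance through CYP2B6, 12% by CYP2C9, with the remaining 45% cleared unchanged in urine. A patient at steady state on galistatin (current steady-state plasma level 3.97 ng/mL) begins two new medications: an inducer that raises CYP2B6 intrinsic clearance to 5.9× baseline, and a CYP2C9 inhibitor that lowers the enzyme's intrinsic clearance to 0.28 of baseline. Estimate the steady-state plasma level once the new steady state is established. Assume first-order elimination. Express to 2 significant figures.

1.3 ng/mL

The CYP2B6 pathway (43% of clearance) rises to 5.9× activity: 0.43 × 5.9 = 2.537.
The CYP2C9 pathway (12% of clearance) falls to 0.28× activity: 0.12 × 0.28 = 0.0336.
Non-CYP routes (45%) are unchanged.
CL_new/CL_old = 2.537 + 0.0336 + 0.45 = 3.0206.
Dividing the baseline by the relative clearance: 3.97 / 3.0206 = 1.3 ng/mL.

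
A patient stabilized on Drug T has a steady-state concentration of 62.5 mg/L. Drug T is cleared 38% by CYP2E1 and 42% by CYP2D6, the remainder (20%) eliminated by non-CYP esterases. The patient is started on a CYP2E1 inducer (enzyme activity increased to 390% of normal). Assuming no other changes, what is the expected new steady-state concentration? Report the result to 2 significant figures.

The CYP2E1 pathway (38% of clearance) rises to 3.9× activity: 0.38 × 3.9 = 1.482.
CYP2D6 (42%) and the residual 20% are unaffected.
New clearance relative to baseline: 1.482 + 0.42 + 0.2 = 2.102.
Steady-state concentration ∝ 1/CL, so new value = 62.5 / 2.102 = 30 mg/L.

30 mg/L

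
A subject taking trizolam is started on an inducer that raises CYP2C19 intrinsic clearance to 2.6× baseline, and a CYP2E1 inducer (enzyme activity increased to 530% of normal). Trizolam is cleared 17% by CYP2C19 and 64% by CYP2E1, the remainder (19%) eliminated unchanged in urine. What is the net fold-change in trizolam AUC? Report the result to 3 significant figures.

CYP2C19: 0.17 × 2.6 = 0.442
CYP2E1: 0.64 × 5.3 = 3.392
Other: 0.19 (unchanged)
CL_new/CL_old = 0.442 + 3.392 + 0.19 = 4.024.
Because AUC varies inversely with clearance, the combined effect is 1 / 4.024 = 0.249.

0.249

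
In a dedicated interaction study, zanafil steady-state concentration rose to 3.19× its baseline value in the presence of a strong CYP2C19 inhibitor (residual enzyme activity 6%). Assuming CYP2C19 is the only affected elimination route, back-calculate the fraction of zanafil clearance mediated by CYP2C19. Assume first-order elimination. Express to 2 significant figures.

Write x for the fraction cleared via CYP2C19. The observed steady-state concentration change means clearance fell to 1/3.19 = 0.3135 of baseline.
Setting x·0.06 + (1 − x) = 0.3135 and solving: x = (0.3135 − 1)/(0.06 − 1) = 0.73.

0.73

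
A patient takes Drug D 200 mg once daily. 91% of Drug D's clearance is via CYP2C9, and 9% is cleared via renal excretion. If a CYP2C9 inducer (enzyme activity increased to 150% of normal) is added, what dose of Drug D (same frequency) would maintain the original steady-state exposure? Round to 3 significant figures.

The CYP2C9 pathway (91% of clearance) rises to 1.5× activity: 0.91 × 1.5 = 1.365.
The remaining 9% of clearance is unaffected.
New clearance relative to baseline: 1.365 + 0.09 = 1.455.
Css,avg = (dose rate)/CL, so holding Css fixed requires dose ∝ CL: 200 × 1.455 = 291 mg.

291 mg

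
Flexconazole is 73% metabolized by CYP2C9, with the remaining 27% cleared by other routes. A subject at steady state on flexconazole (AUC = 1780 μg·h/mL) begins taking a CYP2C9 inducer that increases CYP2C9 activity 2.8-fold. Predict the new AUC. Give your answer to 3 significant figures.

769 μg·h/mL

The CYP2C9 pathway (73% of clearance) is boosted to 2.8× activity: 0.73 × 2.8 = 2.044.
Non-CYP routes (27%) are unchanged.
New clearance relative to baseline: 2.044 + 0.27 = 2.314.
With dosing unchanged, AUC scales as 1/CL: 1780 / 2.314 = 769 μg·h/mL.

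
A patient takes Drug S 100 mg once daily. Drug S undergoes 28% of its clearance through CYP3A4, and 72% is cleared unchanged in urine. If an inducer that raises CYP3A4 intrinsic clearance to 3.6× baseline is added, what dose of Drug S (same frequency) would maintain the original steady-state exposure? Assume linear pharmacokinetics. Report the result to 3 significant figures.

The CYP3A4 pathway (28% of clearance) increases to 3.6× activity: 0.28 × 3.6 = 1.008.
The remaining 72% of clearance is unaffected.
CL_new/CL_old = 1.008 + 0.72 = 1.728.
Css,avg = (dose rate)/CL, so holding Css fixed requires dose ∝ CL: 100 × 1.728 = 173 mg.

173 mg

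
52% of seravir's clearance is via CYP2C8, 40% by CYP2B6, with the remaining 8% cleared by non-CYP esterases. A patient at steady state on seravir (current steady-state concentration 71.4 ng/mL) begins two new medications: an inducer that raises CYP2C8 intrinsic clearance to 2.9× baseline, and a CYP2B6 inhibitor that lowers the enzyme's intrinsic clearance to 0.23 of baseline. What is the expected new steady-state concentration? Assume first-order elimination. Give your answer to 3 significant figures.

The CYP2C8 pathway (52% of clearance) rises to 2.9× activity: 0.52 × 2.9 = 1.508.
The CYP2B6 pathway (40% of clearance) drops to 0.23× activity: 0.4 × 0.23 = 0.092.
The remaining 8% of clearance is unaffected.
Relative clearance = 1.508 + 0.092 + 0.08 = 1.68.
Steady-state concentration ∝ 1/CL: new value = 71.4 / 1.68 = 42.5 ng/mL.

42.5 ng/mL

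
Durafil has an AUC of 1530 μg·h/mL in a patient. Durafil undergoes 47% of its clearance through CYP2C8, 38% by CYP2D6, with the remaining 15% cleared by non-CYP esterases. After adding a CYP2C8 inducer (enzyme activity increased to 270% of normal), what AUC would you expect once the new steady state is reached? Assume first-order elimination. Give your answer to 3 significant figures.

CYP2C8: 0.47 × 2.7 = 1.269
CYP2D6: 0.38 (unchanged)
Other: 0.15 (unchanged)
CL_new/CL_old = 1.269 + 0.38 + 0.15 = 1.799.
With dosing unchanged, AUC scales as 1/CL: 1530 / 1.799 = 850 μg·h/mL.

850 μg·h/mL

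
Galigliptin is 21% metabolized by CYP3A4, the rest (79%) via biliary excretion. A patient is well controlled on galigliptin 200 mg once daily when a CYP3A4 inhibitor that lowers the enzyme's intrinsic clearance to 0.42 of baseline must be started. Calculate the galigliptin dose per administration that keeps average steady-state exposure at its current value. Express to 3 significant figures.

176 mg

CYP3A4: 0.21 × 0.42 = 0.0882
Other: 0.79 (unchanged)
CL_new/CL_old = 0.0882 + 0.79 = 0.8782.
To maintain the same steady-state level, dose must scale with clearance: new dose = 200 × 0.8782 = 176 mg.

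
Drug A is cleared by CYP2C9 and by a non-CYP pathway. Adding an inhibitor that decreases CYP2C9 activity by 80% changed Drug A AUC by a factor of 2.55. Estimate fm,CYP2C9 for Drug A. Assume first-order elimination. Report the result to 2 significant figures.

CL'/CL = 1 / 2.55 = 0.3922
0.2·fm + (1 − fm) = 0.3922
fm = (0.3922 − 1) / (0.2 − 1) = 0.76

0.76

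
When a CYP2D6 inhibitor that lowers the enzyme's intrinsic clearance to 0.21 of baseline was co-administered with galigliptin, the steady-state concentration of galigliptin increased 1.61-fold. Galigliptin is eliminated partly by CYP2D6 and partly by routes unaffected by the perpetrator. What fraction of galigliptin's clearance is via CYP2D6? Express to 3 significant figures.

0.480

Write x for the fraction cleared via CYP2D6. The observed steady-state concentration change means clearance fell to 1/1.61 = 0.6211 of baseline.
Setting x·0.21 + (1 − x) = 0.6211 and solving: x = (0.6211 − 1)/(0.21 − 1) = 0.480.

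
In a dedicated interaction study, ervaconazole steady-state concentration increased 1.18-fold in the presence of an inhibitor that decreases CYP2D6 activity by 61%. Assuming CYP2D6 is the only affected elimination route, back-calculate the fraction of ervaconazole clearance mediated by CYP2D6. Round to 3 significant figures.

0.250

Let fm be the CYP2D6 fraction. New clearance relative to baseline = fm × 0.39 + (1 − fm).
Steady-state concentration ratio = 1 / (new CL fraction), so new CL fraction = 1 / 1.18 = 0.8475.
fm × 0.39 + 1 − fm = 0.8475  ⇒  fm × (0.39 − 1) = −0.1525  ⇒  fm = 0.250.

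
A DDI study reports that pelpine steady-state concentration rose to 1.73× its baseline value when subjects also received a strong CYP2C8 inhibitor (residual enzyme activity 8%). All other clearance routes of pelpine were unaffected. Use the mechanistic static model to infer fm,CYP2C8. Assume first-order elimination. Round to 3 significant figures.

0.459

CL'/CL = 1 / 1.73 = 0.578
0.08·fm + (1 − fm) = 0.578
fm = (0.578 − 1) / (0.08 − 1) = 0.459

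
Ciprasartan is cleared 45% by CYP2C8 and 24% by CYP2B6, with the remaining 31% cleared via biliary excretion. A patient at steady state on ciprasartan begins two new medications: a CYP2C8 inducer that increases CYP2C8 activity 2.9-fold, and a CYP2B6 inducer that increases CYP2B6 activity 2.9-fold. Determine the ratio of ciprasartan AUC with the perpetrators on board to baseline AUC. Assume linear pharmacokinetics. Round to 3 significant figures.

The CYP2C8 pathway (45% of clearance) is boosted to 2.9× activity: 0.45 × 2.9 = 1.305.
The CYP2B6 pathway (24% of clearance) increases to 2.9× activity: 0.24 × 2.9 = 0.696.
Non-CYP routes (31%) are unchanged.
New clearance relative to baseline: 1.305 + 0.696 + 0.31 = 2.311.
Net AUC ratio = 1 / 2.311 = 0.433.

0.433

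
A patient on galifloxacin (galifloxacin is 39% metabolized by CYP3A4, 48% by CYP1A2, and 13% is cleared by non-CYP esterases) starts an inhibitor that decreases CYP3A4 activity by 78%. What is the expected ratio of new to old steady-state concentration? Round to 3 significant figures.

CYP3A4: 0.39 × 0.22 = 0.0858
CYP1A2: 0.48 (unchanged)
Other: 0.13 (unchanged)
CL_new/CL_old = 0.0858 + 0.48 + 0.13 = 0.6958.
Steady-state concentration ratio = CL_old/CL_new = 1 / 0.6958 = 1.44.

1.44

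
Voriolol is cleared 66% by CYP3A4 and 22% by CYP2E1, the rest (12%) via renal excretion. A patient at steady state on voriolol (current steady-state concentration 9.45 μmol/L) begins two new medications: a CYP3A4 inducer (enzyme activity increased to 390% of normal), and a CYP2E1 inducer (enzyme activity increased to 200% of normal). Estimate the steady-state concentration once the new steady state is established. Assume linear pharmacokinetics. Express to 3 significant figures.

3.02 μmol/L

The CYP3A4 pathway (66% of clearance) rises to 3.9× activity: 0.66 × 3.9 = 2.574.
The CYP2E1 pathway (22% of clearance) increases to 2× activity: 0.22 × 2 = 0.44.
Non-CYP routes (12%) are unchanged.
Relative clearance = 2.574 + 0.44 + 0.12 = 3.134.
New steady-state concentration = 9.45 / 3.134 = 3.02 μmol/L (concentration scales inversely with clearance).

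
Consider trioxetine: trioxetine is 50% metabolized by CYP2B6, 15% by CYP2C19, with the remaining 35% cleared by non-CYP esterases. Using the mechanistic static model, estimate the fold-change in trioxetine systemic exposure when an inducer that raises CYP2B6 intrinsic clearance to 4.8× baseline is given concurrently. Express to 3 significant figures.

0.345

The CYP2B6 pathway (50% of clearance) is boosted to 4.8× activity: 0.5 × 4.8 = 2.4.
CYP2C19 (15%) and the residual 35% are unaffected.
CL_new/CL_old = 2.4 + 0.15 + 0.35 = 2.9.
Systemic exposure ratio = CL_old/CL_new = 1 / 2.9 = 0.345.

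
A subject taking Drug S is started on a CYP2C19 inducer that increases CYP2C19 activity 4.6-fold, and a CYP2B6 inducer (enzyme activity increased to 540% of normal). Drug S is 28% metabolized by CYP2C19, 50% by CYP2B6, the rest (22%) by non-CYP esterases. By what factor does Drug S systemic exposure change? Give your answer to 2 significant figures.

CYP2C19: 0.28 × 4.6 = 1.288
CYP2B6: 0.5 × 5.4 = 2.7
Other: 0.22 (unchanged)
CL_new/CL_old = 1.288 + 2.7 + 0.22 = 4.208.
Net systemic exposure ratio = 1 / 4.208 = 0.24.

0.24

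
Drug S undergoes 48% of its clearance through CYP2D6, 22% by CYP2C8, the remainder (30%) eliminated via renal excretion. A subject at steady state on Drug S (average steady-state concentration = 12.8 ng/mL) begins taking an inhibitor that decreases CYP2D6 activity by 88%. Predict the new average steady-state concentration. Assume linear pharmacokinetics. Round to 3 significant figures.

22.2 ng/mL

The CYP2D6 pathway (48% of clearance) falls to 0.12× activity: 0.48 × 0.12 = 0.0576.
CYP2C8 (22%) and the residual 30% are unaffected.
CL_new/CL_old = 0.0576 + 0.22 + 0.3 = 0.5776.
Average steady-state concentration ∝ 1/CL, so new value = 12.8 / 0.5776 = 22.2 ng/mL.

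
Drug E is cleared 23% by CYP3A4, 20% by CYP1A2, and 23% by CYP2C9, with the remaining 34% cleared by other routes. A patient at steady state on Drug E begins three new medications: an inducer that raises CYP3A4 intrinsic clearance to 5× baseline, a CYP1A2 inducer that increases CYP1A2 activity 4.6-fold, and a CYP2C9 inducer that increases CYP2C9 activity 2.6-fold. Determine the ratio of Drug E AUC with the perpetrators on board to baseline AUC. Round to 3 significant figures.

The CYP3A4 pathway (23% of clearance) increases to 5× activity: 0.23 × 5 = 1.15.
The CYP1A2 pathway (20% of clearance) is boosted to 4.6× activity: 0.2 × 4.6 = 0.92.
The CYP2C9 pathway (23% of clearance) increases to 2.6× activity: 0.23 × 2.6 = 0.598.
Non-CYP routes (34%) are unchanged.
CL_new/CL_old = 1.15 + 0.92 + 0.598 + 0.34 = 3.008.
Net AUC ratio = 1 / 3.008 = 0.332.

0.332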